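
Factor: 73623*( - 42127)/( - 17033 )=3101516121/17033 = 3^1*11^1 * 23^1*97^1*103^1*409^1*17033^( - 1 )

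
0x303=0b1100000011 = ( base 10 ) 771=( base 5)11041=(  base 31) OR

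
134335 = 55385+78950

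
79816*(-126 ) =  - 10056816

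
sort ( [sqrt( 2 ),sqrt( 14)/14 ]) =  [sqrt( 14)/14,sqrt (2)]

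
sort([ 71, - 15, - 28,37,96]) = [ - 28, - 15,37, 71, 96]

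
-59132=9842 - 68974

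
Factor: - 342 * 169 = -2^1*3^2*13^2 *19^1  =  - 57798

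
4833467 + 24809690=29643157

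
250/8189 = 250/8189 = 0.03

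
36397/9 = 36397/9 = 4044.11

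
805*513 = 412965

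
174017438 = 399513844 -225496406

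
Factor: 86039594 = 2^1 *2963^1*14519^1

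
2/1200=1/600 = 0.00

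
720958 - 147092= 573866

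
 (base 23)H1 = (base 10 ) 392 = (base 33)BT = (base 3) 112112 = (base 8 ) 610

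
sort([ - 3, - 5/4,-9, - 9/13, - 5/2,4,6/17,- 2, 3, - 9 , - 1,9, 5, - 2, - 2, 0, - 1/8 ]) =[- 9, - 9,- 3, - 5/2, - 2,-2, - 2, - 5/4, - 1, - 9/13, - 1/8 , 0, 6/17,3,4,  5, 9]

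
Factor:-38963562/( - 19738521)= 2^1 *3^(-1 )*199379^( - 1 )*590357^1 = 1180714/598137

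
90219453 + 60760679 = 150980132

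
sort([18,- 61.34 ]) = [ - 61.34, 18]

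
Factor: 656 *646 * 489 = 207226464 = 2^5*3^1*17^1*19^1*41^1*163^1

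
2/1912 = 1/956 = 0.00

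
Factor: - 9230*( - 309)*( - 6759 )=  - 19277141130 = -2^1 * 3^3*5^1*13^1*71^1*103^1*751^1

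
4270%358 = 332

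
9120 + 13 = 9133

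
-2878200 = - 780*3690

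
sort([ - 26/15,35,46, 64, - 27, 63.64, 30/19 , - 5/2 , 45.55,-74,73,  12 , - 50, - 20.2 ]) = [-74, - 50, - 27 , - 20.2,-5/2 , - 26/15,30/19, 12,35,45.55, 46 , 63.64, 64, 73]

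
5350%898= 860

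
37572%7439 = 377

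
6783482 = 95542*71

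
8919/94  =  8919/94 = 94.88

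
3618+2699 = 6317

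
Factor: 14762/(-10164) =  - 61/42 = - 2^( - 1) * 3^( - 1 )*7^(-1 )*61^1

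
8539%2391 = 1366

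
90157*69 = 6220833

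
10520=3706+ 6814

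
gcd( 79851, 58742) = 1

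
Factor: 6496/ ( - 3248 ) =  - 2^1  =  - 2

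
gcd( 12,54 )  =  6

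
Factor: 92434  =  2^1*113^1*409^1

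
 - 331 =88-419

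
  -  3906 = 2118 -6024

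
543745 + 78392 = 622137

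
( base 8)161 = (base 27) 45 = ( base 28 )41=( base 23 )4L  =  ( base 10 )113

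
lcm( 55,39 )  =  2145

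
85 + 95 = 180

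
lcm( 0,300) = 0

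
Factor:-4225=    - 5^2*13^2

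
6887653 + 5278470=12166123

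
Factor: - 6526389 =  - 3^1*103^1*21121^1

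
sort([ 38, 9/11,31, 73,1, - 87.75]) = [ - 87.75, 9/11, 1, 31, 38, 73 ]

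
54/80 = 27/40 =0.68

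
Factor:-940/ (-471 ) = 2^2* 3^(-1 )*5^1*47^1*157^( - 1)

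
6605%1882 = 959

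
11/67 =11/67=0.16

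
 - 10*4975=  - 49750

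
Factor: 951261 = 3^1 *317087^1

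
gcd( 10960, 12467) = 137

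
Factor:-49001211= -3^2 * 7^1*59^1 *13183^1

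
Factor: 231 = 3^1*7^1*11^1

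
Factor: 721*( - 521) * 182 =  - 2^1*7^2 * 13^1 *103^1 * 521^1=- 68366662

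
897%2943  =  897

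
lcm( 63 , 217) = 1953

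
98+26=124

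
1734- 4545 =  - 2811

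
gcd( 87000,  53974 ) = 2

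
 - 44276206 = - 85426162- - 41149956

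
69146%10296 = 7370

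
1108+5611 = 6719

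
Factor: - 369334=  - 2^1*7^1*23^1  *  31^1*37^1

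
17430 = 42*415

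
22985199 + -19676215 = 3308984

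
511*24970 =12759670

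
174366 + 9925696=10100062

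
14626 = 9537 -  - 5089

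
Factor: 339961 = 73^1*4657^1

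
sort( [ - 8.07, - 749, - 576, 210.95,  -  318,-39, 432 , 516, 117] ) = [ - 749, - 576,  -  318,-39,-8.07,117,210.95,432,516] 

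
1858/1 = 1858 = 1858.00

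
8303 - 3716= 4587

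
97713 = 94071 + 3642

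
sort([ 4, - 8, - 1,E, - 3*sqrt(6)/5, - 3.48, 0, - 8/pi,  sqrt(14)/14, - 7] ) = [ - 8, - 7, - 3.48,-8/pi, - 3*sqrt( 6 ) /5,-1 , 0,  sqrt(14 )/14, E,4] 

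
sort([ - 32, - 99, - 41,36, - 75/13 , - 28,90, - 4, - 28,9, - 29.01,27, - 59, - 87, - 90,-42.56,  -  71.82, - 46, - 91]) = [ - 99, - 91, - 90,-87, - 71.82, - 59, - 46,-42.56,-41, - 32  , - 29.01, - 28 , - 28,-75/13, - 4, 9, 27, 36,90 ]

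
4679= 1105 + 3574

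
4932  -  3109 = 1823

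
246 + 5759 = 6005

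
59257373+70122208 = 129379581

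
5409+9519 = 14928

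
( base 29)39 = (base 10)96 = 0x60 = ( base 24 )40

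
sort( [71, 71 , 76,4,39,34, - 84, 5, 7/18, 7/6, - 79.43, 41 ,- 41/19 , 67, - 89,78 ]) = [ - 89, - 84, - 79.43, - 41/19,7/18, 7/6, 4, 5,  34,39,41,67, 71,71,  76, 78 ] 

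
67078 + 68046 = 135124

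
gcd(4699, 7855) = 1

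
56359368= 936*60213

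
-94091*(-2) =188182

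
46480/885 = 52 + 92/177= 52.52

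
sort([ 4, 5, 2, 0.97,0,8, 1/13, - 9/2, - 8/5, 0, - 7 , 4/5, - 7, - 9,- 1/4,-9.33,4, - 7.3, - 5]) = [ - 9.33, - 9, - 7.3, - 7, - 7,-5, - 9/2, - 8/5 , - 1/4,0, 0,1/13,4/5, 0.97 , 2,4,4,5,8]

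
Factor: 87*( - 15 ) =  - 1305 = - 3^2*5^1*29^1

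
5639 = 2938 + 2701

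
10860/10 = 1086 = 1086.00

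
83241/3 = 27747 = 27747.00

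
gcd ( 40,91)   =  1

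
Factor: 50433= 3^1*16811^1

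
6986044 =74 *94406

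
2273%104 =89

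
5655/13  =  435 = 435.00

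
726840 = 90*8076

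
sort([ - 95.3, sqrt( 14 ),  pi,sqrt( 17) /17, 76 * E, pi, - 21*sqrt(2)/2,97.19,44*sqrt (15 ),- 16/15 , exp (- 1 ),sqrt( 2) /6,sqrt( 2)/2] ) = [-95.3,  -  21*sqrt(2) /2,  -  16/15, sqrt ( 2)/6,sqrt(17 )/17 , exp (-1) , sqrt(2)/2 , pi,pi,  sqrt ( 14 ),97.19,  44 *sqrt(15 ),76*E]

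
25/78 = 25/78 = 0.32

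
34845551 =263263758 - 228418207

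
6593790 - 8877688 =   -  2283898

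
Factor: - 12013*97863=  - 3^1*41^1*293^1*32621^1 = -1175628219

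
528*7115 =3756720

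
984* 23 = 22632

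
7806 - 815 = 6991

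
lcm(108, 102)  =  1836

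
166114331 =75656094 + 90458237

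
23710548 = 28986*818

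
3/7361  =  3/7361  =  0.00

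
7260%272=188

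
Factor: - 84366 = -2^1*3^2*43^1*109^1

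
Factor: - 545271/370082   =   -2^( - 1) * 3^1 * 19^( - 1)*9739^( - 1 ) * 181757^1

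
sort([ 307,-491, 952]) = [ - 491,307, 952 ]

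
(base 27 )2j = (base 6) 201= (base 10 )73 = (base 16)49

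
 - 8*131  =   - 1048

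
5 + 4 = 9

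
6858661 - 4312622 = 2546039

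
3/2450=3/2450 =0.00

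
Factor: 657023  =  659^1*997^1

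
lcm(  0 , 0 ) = 0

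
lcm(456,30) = 2280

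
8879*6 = 53274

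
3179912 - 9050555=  - 5870643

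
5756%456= 284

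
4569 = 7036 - 2467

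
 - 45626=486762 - 532388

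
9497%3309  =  2879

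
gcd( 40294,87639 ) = 1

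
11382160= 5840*1949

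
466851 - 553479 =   -  86628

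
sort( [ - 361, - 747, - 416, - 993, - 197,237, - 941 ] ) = [-993, - 941, - 747, - 416, - 361,-197,237]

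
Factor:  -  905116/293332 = -226279/73333 = - 13^ ( - 1)*41^1*5519^1*5641^( - 1) 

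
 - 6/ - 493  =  6/493  =  0.01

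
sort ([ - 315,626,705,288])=[ - 315, 288, 626 , 705 ]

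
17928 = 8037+9891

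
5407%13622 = 5407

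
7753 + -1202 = 6551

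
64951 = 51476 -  - 13475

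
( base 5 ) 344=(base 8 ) 143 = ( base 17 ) 5e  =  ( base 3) 10200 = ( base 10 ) 99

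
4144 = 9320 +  - 5176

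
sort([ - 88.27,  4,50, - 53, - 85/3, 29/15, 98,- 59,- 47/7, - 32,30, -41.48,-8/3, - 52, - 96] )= [ - 96,-88.27,-59,- 53, - 52,-41.48 , - 32, -85/3 ,-47/7,-8/3,29/15,4, 30, 50,98 ]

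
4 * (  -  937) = -3748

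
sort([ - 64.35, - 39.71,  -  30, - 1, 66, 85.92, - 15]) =[ - 64.35, - 39.71, - 30, - 15,- 1,66 , 85.92]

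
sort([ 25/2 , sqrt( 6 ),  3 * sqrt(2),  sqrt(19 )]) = [sqrt( 6),3 * sqrt(2), sqrt( 19), 25/2]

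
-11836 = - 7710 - 4126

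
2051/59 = 34+45/59=34.76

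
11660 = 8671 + 2989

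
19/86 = 19/86 = 0.22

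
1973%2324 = 1973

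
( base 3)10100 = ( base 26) 3c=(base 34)2M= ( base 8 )132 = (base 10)90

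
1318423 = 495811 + 822612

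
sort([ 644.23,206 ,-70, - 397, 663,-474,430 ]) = [  -  474, - 397 ,  -  70 , 206 , 430 , 644.23, 663 ]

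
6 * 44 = 264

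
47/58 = 47/58 = 0.81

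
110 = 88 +22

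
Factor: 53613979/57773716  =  2^( - 2) *7^( - 1 )*11^(-1)*13^(  -  1)*47^( - 1 ) * 307^( - 1) * 6991^1*7669^1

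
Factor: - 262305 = -3^3*5^1* 29^1*67^1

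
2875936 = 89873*32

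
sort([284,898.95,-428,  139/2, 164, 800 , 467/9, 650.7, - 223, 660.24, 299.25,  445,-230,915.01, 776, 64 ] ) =[ - 428, - 230,  -  223,467/9 , 64,139/2, 164, 284, 299.25 , 445 , 650.7,660.24, 776, 800,898.95 , 915.01 ]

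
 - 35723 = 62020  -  97743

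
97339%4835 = 639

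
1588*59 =93692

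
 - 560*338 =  - 189280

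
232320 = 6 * 38720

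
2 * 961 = 1922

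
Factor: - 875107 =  - 875107^1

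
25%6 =1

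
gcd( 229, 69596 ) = 1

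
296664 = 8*37083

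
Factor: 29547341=23^1*53^1 * 24239^1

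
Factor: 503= 503^1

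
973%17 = 4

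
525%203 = 119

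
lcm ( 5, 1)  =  5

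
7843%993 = 892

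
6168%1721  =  1005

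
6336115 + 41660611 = 47996726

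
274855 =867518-592663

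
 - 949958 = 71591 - 1021549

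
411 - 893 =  - 482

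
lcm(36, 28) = 252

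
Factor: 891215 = 5^1*13^1*13711^1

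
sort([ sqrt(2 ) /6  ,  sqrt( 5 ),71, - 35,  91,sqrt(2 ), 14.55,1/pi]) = [ - 35, sqrt(2 ) /6, 1/pi, sqrt( 2 ), sqrt(5 ), 14.55, 71, 91]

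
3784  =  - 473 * (-8)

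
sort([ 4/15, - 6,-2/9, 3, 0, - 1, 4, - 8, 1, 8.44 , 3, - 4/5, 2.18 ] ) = [ - 8, - 6, - 1 ,-4/5, - 2/9 , 0,4/15, 1 , 2.18, 3 , 3, 4, 8.44]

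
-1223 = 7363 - 8586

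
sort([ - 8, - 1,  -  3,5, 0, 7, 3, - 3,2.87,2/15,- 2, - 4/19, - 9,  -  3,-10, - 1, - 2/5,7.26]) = [-10, - 9, - 8,-3, - 3,  -  3, - 2, - 1, - 1, - 2/5, -4/19, 0,2/15,  2.87 , 3,5 , 7 , 7.26] 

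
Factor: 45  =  3^2*5^1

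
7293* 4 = 29172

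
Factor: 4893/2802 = 1631/934 =2^( - 1 )*7^1*233^1*467^(  -  1 )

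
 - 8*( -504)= 4032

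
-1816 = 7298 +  - 9114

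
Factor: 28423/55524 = 43/84 = 2^ ( - 2)*3^ ( - 1)*7^ ( - 1) * 43^1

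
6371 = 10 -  - 6361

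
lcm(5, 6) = 30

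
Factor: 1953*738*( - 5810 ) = - 8374034340 = -2^2*3^4*5^1*7^2*31^1 * 41^1*83^1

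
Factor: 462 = 2^1*3^1 * 7^1*11^1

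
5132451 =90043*57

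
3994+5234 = 9228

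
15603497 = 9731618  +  5871879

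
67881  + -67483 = 398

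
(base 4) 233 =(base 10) 47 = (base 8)57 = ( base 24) 1n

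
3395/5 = 679=679.00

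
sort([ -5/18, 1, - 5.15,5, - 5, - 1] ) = [ - 5.15,-5, - 1, - 5/18, 1,5]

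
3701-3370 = 331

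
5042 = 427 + 4615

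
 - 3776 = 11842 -15618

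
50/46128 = 25/23064 = 0.00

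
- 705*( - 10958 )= 7725390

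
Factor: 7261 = 53^1*137^1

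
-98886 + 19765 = -79121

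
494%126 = 116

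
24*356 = 8544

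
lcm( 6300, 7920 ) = 277200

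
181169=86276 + 94893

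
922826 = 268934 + 653892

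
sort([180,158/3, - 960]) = [ - 960,158/3, 180]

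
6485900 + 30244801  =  36730701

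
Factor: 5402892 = 2^2*3^1*11^2*61^2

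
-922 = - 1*922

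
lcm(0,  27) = 0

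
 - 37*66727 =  - 2468899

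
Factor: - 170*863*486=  - 2^2*3^5*5^1 * 17^1*863^1 = - 71301060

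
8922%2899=225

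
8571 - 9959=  - 1388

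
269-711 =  - 442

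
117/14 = 117/14 = 8.36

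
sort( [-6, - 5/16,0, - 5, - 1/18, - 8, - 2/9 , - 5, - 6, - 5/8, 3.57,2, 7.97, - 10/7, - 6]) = [ - 8, - 6,-6,-6, - 5,- 5, - 10/7, - 5/8 , - 5/16 ,-2/9, - 1/18 , 0,2,3.57,  7.97 ]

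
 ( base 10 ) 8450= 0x2102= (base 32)882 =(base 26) CD0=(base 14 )3118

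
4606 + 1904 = 6510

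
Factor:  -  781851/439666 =- 2^(  -  1 )*3^1*7^1 * 31^1*367^ (- 1)*599^( - 1)*1201^1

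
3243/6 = 1081/2 = 540.50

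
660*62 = 40920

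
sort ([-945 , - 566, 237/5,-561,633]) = [-945 , - 566,  -  561,237/5,633] 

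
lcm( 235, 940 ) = 940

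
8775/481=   675/37 = 18.24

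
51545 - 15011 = 36534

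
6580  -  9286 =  - 2706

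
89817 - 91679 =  - 1862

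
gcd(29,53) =1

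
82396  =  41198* 2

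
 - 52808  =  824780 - 877588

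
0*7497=0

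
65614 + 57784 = 123398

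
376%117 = 25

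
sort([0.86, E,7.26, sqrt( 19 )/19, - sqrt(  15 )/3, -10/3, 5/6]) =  [ - 10/3, - sqrt(15)/3, sqrt(19)/19, 5/6, 0.86, E,7.26] 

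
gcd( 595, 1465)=5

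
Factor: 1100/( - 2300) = -11^1*23^(-1 ) = - 11/23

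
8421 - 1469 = 6952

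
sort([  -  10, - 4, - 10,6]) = [-10, - 10,-4,  6 ] 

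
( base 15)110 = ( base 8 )360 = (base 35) 6u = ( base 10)240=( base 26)96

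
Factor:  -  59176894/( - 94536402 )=29588447/47268201 = 3^( - 1)*7^1*139^( - 1 )*263^( - 1 )*431^( -1)*883^1*4787^1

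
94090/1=94090= 94090.00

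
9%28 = 9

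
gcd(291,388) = 97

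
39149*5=195745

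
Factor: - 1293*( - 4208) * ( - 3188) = -17345729472 = - 2^6 * 3^1 * 263^1*431^1*797^1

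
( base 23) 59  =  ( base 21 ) 5j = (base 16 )7C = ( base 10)124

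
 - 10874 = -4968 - 5906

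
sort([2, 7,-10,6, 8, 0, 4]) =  [-10,  0,2,4, 6,7,8]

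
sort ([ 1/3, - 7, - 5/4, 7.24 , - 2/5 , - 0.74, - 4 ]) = [ - 7,  -  4, - 5/4, - 0.74,  -  2/5, 1/3, 7.24 ] 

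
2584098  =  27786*93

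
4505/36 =125 + 5/36 = 125.14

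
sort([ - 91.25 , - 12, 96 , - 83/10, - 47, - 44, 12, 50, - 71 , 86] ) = [-91.25,-71, - 47,- 44 , - 12, - 83/10,12, 50 , 86, 96 ]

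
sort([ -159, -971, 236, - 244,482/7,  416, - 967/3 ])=[ - 971, - 967/3,  -  244, - 159, 482/7,236,416 ]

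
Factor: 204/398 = 102/199 = 2^1*3^1*17^1*199^( - 1 )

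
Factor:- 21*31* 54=-35154 = - 2^1*3^4*7^1*31^1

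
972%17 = 3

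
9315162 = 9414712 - 99550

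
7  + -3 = 4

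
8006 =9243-1237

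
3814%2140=1674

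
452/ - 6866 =-1+3207/3433 = - 0.07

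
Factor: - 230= - 2^1 * 5^1*23^1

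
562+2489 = 3051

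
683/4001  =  683/4001 = 0.17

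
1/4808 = 1/4808  =  0.00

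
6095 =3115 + 2980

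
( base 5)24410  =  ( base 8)3477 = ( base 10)1855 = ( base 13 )ac9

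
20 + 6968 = 6988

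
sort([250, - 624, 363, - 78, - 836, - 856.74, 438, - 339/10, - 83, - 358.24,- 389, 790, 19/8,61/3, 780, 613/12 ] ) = [ - 856.74, - 836,-624 , - 389, - 358.24,-83, - 78, - 339/10,19/8, 61/3, 613/12, 250,363, 438,780, 790 ] 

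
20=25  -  5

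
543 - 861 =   -  318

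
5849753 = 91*64283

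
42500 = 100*425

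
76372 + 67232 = 143604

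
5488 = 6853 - 1365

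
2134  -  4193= - 2059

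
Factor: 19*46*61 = 53314=2^1*19^1*23^1*61^1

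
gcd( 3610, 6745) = 95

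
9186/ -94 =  - 4593/47 = - 97.72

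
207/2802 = 69/934 = 0.07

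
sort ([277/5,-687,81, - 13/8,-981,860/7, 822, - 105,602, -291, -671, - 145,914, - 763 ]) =[ - 981 , - 763, - 687,- 671,  -  291,-145, - 105,-13/8,277/5, 81,860/7, 602, 822,914 ]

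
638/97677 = 638/97677 = 0.01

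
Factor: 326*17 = 5542 = 2^1*17^1*163^1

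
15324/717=21 +89/239 = 21.37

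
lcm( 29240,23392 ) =116960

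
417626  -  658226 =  - 240600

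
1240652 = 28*44309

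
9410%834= 236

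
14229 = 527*27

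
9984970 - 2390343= 7594627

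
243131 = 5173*47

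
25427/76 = 334+43/76 =334.57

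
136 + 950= 1086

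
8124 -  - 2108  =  10232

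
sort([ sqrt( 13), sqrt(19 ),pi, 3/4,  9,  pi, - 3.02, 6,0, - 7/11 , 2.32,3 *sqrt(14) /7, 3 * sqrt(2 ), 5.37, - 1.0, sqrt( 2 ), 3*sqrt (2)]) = [-3.02, - 1.0,-7/11,0, 3/4, sqrt( 2 ),3*sqrt(14 )/7,  2.32, pi,pi, sqrt(13 ),3* sqrt (2), 3*sqrt(2 ), sqrt( 19), 5.37,6 , 9 ]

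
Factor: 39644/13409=68/23= 2^2* 17^1* 23^( - 1 )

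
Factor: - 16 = -2^4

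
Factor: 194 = 2^1*97^1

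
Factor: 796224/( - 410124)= - 464/239 = - 2^4*29^1*239^( - 1) 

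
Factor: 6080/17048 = 760/2131= 2^3 * 5^1*19^1 * 2131^ (-1 ) 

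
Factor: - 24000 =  - 2^6*3^1 *5^3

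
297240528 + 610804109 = 908044637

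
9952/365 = 27 + 97/365 = 27.27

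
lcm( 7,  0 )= 0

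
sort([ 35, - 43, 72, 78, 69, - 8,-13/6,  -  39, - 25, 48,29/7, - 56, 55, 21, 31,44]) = [-56, - 43, - 39, - 25, - 8,-13/6 , 29/7, 21, 31 , 35,44, 48, 55,69, 72, 78]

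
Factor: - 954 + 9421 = 8467^1= 8467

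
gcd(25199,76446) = 1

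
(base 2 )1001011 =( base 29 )2H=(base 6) 203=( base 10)75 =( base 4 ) 1023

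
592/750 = 296/375 = 0.79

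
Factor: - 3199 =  - 7^1*457^1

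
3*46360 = 139080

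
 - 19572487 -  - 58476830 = 38904343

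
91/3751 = 91/3751 = 0.02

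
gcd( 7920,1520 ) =80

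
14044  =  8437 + 5607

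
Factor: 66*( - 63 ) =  - 2^1*3^3*7^1*11^1=-  4158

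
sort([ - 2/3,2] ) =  [ - 2/3,2 ] 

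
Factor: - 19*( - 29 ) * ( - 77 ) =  - 7^1 * 11^1*19^1*29^1 = - 42427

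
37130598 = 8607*4314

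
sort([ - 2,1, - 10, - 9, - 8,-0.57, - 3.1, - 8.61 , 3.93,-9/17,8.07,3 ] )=[-10, - 9, - 8.61  , - 8, - 3.1, - 2 ,- 0.57,  -  9/17,1,3, 3.93,8.07] 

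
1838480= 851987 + 986493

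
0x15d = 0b101011101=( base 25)do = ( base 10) 349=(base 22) FJ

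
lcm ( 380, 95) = 380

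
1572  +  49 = 1621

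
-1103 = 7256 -8359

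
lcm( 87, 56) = 4872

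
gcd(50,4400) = 50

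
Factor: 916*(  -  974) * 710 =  - 633450640 = -2^4*5^1*71^1*229^1*487^1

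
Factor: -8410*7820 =  -  65766200  =  - 2^3*5^2 * 17^1* 23^1*29^2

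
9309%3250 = 2809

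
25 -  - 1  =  26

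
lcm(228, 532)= 1596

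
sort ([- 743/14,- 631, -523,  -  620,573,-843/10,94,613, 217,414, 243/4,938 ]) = [ - 631,-620, -523,-843/10, - 743/14,243/4 , 94, 217,  414 , 573,613,938 ] 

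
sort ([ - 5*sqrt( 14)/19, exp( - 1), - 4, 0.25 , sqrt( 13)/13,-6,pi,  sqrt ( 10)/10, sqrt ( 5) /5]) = [ - 6, - 4, - 5*sqrt(14 ) /19, 0.25,sqrt ( 13) /13 , sqrt(10)/10 , exp (-1), sqrt(5)/5,  pi]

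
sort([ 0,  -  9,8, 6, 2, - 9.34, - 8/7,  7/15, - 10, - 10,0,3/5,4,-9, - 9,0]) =[ - 10, - 10, - 9.34, - 9, - 9,  -  9, - 8/7,0 , 0 , 0, 7/15,  3/5,2,  4,6,8 ] 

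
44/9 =4+8/9 = 4.89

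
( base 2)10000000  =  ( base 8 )200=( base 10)128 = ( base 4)2000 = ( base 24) 58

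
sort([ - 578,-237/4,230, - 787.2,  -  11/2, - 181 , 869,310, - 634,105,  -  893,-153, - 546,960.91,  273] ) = [ - 893, - 787.2,- 634, - 578, - 546, - 181, - 153, - 237/4, - 11/2,105,  230, 273,310,869, 960.91] 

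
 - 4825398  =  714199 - 5539597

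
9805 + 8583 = 18388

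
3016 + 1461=4477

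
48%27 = 21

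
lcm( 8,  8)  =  8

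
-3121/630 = - 5+29/630 = - 4.95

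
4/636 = 1/159 = 0.01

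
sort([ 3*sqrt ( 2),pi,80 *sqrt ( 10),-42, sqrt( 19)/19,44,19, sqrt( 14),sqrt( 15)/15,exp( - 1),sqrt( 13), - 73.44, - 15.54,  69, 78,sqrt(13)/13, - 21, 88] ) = [- 73.44, - 42,-21 , - 15.54, sqrt( 19 )/19 , sqrt(15)/15,sqrt( 13 )/13,exp( - 1),pi, sqrt( 13),  sqrt( 14),3 * sqrt( 2),19,44 , 69,78,88,80*sqrt( 10)] 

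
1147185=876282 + 270903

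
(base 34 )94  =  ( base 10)310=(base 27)bd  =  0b100110110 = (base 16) 136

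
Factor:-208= -2^4*13^1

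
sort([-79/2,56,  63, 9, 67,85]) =[ - 79/2, 9, 56, 63,  67, 85]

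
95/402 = 95/402 = 0.24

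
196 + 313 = 509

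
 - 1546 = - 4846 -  - 3300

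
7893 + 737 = 8630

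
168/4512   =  7/188= 0.04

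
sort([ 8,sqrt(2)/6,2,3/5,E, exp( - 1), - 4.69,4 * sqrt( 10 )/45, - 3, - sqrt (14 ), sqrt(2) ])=[ - 4.69,  -  sqrt( 14), - 3 , sqrt (2) /6, 4*sqrt(10)/45,exp(-1),  3/5,sqrt( 2),2,E , 8]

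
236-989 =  - 753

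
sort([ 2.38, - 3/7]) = [ - 3/7, 2.38 ]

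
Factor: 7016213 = 7016213^1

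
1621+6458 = 8079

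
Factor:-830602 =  - 2^1 * 59^1*7039^1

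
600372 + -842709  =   - 242337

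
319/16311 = 319/16311 = 0.02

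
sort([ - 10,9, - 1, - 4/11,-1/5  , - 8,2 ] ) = [-10,  -  8,  -  1, - 4/11, - 1/5,2,9 ] 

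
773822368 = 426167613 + 347654755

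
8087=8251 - 164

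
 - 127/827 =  - 127/827 =- 0.15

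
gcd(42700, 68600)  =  700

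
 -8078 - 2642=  - 10720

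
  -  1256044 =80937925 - 82193969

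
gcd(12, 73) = 1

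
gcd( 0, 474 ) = 474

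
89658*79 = 7082982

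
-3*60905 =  - 182715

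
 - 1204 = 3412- 4616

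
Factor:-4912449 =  - 3^1 * 43^1*113^1*337^1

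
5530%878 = 262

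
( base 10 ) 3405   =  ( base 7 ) 12633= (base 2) 110101001101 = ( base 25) 5b5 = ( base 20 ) 8a5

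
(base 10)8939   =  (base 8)21353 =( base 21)K5E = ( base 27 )c72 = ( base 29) AI7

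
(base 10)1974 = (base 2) 11110110110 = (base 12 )1186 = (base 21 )4A0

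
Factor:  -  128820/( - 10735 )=2^2*3^1 = 12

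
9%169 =9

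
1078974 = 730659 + 348315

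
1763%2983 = 1763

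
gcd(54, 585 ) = 9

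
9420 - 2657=6763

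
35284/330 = 106+152/165=   106.92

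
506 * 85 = 43010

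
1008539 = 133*7583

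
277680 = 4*69420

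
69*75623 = 5217987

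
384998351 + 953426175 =1338424526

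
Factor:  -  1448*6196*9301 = - 83446786208 = - 2^5 * 71^1 * 131^1*181^1*1549^1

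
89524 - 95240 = -5716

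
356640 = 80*4458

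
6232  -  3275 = 2957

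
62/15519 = 62/15519 = 0.00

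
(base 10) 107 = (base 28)3N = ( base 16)6B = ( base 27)3q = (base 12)8B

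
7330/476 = 3665/238= 15.40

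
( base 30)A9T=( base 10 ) 9299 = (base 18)1ACB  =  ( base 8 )22123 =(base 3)110202102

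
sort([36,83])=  [36, 83 ] 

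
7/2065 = 1/295=0.00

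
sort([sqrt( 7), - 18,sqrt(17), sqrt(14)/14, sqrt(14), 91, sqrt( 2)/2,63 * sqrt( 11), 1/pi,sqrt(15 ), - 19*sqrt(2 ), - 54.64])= [ - 54.64 , -19*sqrt ( 2 ), - 18,sqrt( 14 )/14, 1/pi,sqrt(2) /2, sqrt(7), sqrt(14),  sqrt(15 ), sqrt(17 ), 91, 63*sqrt(11 ) ]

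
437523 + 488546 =926069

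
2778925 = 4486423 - 1707498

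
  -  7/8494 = - 1 + 8487/8494 = -0.00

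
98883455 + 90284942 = 189168397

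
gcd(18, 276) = 6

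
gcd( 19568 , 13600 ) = 16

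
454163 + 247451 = 701614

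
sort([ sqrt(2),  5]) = [ sqrt(2), 5] 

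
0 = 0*261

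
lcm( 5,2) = 10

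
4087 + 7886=11973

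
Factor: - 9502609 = -17^2*131^1*251^1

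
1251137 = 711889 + 539248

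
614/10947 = 614/10947 = 0.06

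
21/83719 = 21/83719  =  0.00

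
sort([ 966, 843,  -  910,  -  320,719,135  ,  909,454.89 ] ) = [ - 910, - 320,135, 454.89, 719, 843, 909, 966]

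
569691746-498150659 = 71541087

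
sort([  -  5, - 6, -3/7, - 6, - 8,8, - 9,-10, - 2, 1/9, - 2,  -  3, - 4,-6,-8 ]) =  [  -  10, -9, - 8, - 8, -6, - 6,-6, - 5,-4,- 3, - 2, - 2,- 3/7, 1/9  ,  8]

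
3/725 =3/725 = 0.00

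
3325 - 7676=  - 4351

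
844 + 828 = 1672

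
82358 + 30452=112810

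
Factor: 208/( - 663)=  -  16/51 = - 2^4*3^( - 1 )*17^( - 1)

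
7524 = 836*9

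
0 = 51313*0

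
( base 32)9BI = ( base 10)9586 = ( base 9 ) 14131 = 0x2572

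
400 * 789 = 315600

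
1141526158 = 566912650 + 574613508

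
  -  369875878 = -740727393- - 370851515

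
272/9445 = 272/9445 = 0.03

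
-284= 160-444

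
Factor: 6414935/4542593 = 5^1*11^( - 1 )*313^1 * 503^( - 1 )*821^( - 1) * 4099^1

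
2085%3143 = 2085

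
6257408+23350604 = 29608012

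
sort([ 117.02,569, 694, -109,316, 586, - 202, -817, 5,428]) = [ -817,  -  202,- 109,5, 117.02,316,428,569, 586,694]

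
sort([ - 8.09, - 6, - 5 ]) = [ -8.09, - 6,  -  5] 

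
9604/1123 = 9604/1123 = 8.55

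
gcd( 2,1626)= 2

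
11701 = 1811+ 9890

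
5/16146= 5/16146=0.00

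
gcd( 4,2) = 2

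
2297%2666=2297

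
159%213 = 159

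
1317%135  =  102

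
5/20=1/4 = 0.25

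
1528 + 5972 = 7500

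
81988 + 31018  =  113006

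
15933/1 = 15933 = 15933.00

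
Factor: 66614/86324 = 33307/43162 = 2^(- 1)* 7^( - 1)* 19^1*1753^1*3083^(-1)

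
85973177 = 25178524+60794653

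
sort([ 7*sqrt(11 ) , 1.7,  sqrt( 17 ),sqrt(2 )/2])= [ sqrt(2 )/2 , 1.7,sqrt (17 ),7*sqrt(11)]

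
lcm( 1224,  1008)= 17136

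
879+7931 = 8810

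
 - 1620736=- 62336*26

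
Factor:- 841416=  - 2^3*3^1*35059^1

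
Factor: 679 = 7^1 * 97^1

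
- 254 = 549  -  803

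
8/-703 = - 1 + 695/703= -0.01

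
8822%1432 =230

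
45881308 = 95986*478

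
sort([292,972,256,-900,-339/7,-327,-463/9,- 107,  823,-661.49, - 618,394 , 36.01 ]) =[  -  900, - 661.49, - 618, - 327, - 107, - 463/9,  -  339/7,36.01, 256, 292 , 394,823,972] 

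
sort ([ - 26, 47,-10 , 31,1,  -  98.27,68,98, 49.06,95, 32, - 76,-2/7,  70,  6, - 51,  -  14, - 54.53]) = [ - 98.27, - 76,  -  54.53 , -51 , - 26, - 14,-10, - 2/7, 1, 6,  31, 32,47,49.06,68, 70 , 95, 98]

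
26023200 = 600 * 43372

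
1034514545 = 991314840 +43199705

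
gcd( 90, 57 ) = 3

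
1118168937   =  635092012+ 483076925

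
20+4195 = 4215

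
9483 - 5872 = 3611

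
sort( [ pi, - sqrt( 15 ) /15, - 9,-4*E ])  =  [ - 4*E, - 9, - sqrt( 15 )/15, pi]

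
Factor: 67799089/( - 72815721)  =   - 3^(-1)*11^(  -  1 ) *43^1*523^( - 1)*4219^( -1 )*1576723^1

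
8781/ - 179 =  - 50 + 169/179 = -  49.06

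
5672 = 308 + 5364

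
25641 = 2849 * 9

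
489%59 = 17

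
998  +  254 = 1252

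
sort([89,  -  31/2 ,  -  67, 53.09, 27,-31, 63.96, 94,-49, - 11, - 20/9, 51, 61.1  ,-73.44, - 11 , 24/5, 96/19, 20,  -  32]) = [-73.44, - 67, - 49,-32, - 31,  -  31/2, - 11 ,-11, - 20/9,24/5,96/19,20,27, 51, 53.09, 61.1, 63.96, 89, 94 ]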